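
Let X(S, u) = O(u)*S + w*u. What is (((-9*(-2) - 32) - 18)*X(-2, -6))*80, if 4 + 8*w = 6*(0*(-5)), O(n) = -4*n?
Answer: 115200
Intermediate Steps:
w = -1/2 (w = -1/2 + (6*(0*(-5)))/8 = -1/2 + (6*0)/8 = -1/2 + (1/8)*0 = -1/2 + 0 = -1/2 ≈ -0.50000)
X(S, u) = -u/2 - 4*S*u (X(S, u) = (-4*u)*S - u/2 = -4*S*u - u/2 = -u/2 - 4*S*u)
(((-9*(-2) - 32) - 18)*X(-2, -6))*80 = (((-9*(-2) - 32) - 18)*((1/2)*(-6)*(-1 - 8*(-2))))*80 = (((18 - 32) - 18)*((1/2)*(-6)*(-1 + 16)))*80 = ((-14 - 18)*((1/2)*(-6)*15))*80 = -32*(-45)*80 = 1440*80 = 115200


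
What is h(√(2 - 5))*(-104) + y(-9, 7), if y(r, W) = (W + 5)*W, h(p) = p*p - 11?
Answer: 1540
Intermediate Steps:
h(p) = -11 + p² (h(p) = p² - 11 = -11 + p²)
y(r, W) = W*(5 + W) (y(r, W) = (5 + W)*W = W*(5 + W))
h(√(2 - 5))*(-104) + y(-9, 7) = (-11 + (√(2 - 5))²)*(-104) + 7*(5 + 7) = (-11 + (√(-3))²)*(-104) + 7*12 = (-11 + (I*√3)²)*(-104) + 84 = (-11 - 3)*(-104) + 84 = -14*(-104) + 84 = 1456 + 84 = 1540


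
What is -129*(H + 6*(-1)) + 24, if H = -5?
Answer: 1443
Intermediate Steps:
-129*(H + 6*(-1)) + 24 = -129*(-5 + 6*(-1)) + 24 = -129*(-5 - 6) + 24 = -129*(-11) + 24 = 1419 + 24 = 1443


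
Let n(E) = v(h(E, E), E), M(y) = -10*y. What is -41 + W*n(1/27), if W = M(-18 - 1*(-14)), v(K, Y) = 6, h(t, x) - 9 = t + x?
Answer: 199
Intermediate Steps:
h(t, x) = 9 + t + x (h(t, x) = 9 + (t + x) = 9 + t + x)
W = 40 (W = -10*(-18 - 1*(-14)) = -10*(-18 + 14) = -10*(-4) = 40)
n(E) = 6
-41 + W*n(1/27) = -41 + 40*6 = -41 + 240 = 199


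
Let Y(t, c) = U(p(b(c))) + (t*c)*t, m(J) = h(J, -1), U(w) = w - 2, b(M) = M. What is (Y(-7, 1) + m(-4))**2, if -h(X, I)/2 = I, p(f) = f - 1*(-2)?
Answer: 2704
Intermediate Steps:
p(f) = 2 + f (p(f) = f + 2 = 2 + f)
h(X, I) = -2*I
U(w) = -2 + w
m(J) = 2 (m(J) = -2*(-1) = 2)
Y(t, c) = c + c*t**2 (Y(t, c) = (-2 + (2 + c)) + (t*c)*t = c + (c*t)*t = c + c*t**2)
(Y(-7, 1) + m(-4))**2 = (1*(1 + (-7)**2) + 2)**2 = (1*(1 + 49) + 2)**2 = (1*50 + 2)**2 = (50 + 2)**2 = 52**2 = 2704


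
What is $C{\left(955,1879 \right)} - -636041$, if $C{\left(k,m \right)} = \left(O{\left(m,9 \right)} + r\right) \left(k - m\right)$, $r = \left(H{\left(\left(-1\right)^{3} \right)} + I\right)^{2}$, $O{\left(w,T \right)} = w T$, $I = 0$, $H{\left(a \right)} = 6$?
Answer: $-15022987$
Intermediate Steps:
$O{\left(w,T \right)} = T w$
$r = 36$ ($r = \left(6 + 0\right)^{2} = 6^{2} = 36$)
$C{\left(k,m \right)} = \left(36 + 9 m\right) \left(k - m\right)$ ($C{\left(k,m \right)} = \left(9 m + 36\right) \left(k - m\right) = \left(36 + 9 m\right) \left(k - m\right)$)
$C{\left(955,1879 \right)} - -636041 = \left(\left(-36\right) 1879 - 9 \cdot 1879^{2} + 36 \cdot 955 + 9 \cdot 955 \cdot 1879\right) - -636041 = \left(-67644 - 31775769 + 34380 + 16150005\right) + 636041 = -15659028 + 636041 = -15022987$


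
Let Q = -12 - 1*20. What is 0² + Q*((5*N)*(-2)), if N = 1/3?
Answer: 320/3 ≈ 106.67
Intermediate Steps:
N = ⅓ ≈ 0.33333
Q = -32 (Q = -12 - 20 = -32)
0² + Q*((5*N)*(-2)) = 0² - 32*5*(⅓)*(-2) = 0 - 160*(-2)/3 = 0 - 32*(-10/3) = 0 + 320/3 = 320/3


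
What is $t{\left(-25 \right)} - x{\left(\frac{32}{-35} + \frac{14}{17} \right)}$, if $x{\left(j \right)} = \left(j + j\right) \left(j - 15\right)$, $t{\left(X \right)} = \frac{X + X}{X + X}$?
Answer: $- \frac{615707}{354025} \approx -1.7392$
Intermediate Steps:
$t{\left(X \right)} = 1$ ($t{\left(X \right)} = \frac{2 X}{2 X} = 2 X \frac{1}{2 X} = 1$)
$x{\left(j \right)} = 2 j \left(-15 + j\right)$
$t{\left(-25 \right)} - x{\left(\frac{32}{-35} + \frac{14}{17} \right)} = 1 - 2 \left(\frac{32}{-35} + \frac{14}{17}\right) \left(-15 + \left(\frac{32}{-35} + \frac{14}{17}\right)\right) = 1 - 2 \left(32 \left(- \frac{1}{35}\right) + 14 \cdot \frac{1}{17}\right) \left(-15 + \left(32 \left(- \frac{1}{35}\right) + 14 \cdot \frac{1}{17}\right)\right) = 1 - 2 \left(- \frac{32}{35} + \frac{14}{17}\right) \left(-15 + \left(- \frac{32}{35} + \frac{14}{17}\right)\right) = 1 - 2 \left(- \frac{54}{595}\right) \left(-15 - \frac{54}{595}\right) = 1 - 2 \left(- \frac{54}{595}\right) \left(- \frac{8979}{595}\right) = 1 - \frac{969732}{354025} = - \frac{615707}{354025}$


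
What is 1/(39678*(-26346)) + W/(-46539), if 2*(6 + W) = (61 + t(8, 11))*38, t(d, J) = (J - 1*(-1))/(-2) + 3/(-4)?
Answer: -29756366947/1351384729137 ≈ -0.022019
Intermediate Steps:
t(d, J) = -5/4 - J/2 (t(d, J) = (J + 1)*(-½) + 3*(-¼) = (1 + J)*(-½) - ¾ = (-½ - J/2) - ¾ = -5/4 - J/2)
W = 4099/4 (W = -6 + ((61 + (-5/4 - ½*11))*38)/2 = -6 + ((61 + (-5/4 - 11/2))*38)/2 = -6 + ((61 - 27/4)*38)/2 = -6 + ((217/4)*38)/2 = -6 + (½)*(4123/2) = -6 + 4123/4 = 4099/4 ≈ 1024.8)
1/(39678*(-26346)) + W/(-46539) = 1/(39678*(-26346)) + (4099/4)/(-46539) = (1/39678)*(-1/26346) + (4099/4)*(-1/46539) = -1/1045356588 - 4099/186156 = -29756366947/1351384729137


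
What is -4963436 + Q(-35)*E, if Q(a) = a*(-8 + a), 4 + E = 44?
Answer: -4903236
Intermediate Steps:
E = 40 (E = -4 + 44 = 40)
-4963436 + Q(-35)*E = -4963436 - 35*(-8 - 35)*40 = -4963436 - 35*(-43)*40 = -4963436 + 1505*40 = -4963436 + 60200 = -4903236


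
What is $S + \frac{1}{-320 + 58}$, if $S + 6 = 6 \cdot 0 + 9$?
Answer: $\frac{785}{262} \approx 2.9962$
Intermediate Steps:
$S = 3$ ($S = -6 + \left(6 \cdot 0 + 9\right) = -6 + \left(0 + 9\right) = -6 + 9 = 3$)
$S + \frac{1}{-320 + 58} = 3 + \frac{1}{-320 + 58} = 3 + \frac{1}{-262} = 3 - \frac{1}{262} = \frac{785}{262}$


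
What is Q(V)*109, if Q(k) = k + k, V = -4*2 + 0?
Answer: -1744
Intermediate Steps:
V = -8 (V = -8 + 0 = -8)
Q(k) = 2*k
Q(V)*109 = (2*(-8))*109 = -16*109 = -1744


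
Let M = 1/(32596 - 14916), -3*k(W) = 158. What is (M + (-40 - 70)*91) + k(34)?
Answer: -533723837/53040 ≈ -10063.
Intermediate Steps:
k(W) = -158/3 (k(W) = -⅓*158 = -158/3)
M = 1/17680 ≈ 5.6561e-5
(M + (-40 - 70)*91) + k(34) = (1/17680 + (-40 - 70)*91) - 158/3 = (1/17680 - 110*91) - 158/3 = (1/17680 - 10010) - 158/3 = -176976799/17680 - 158/3 = -533723837/53040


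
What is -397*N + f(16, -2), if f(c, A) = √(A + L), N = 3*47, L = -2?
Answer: -55977 + 2*I ≈ -55977.0 + 2.0*I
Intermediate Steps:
N = 141
f(c, A) = √(-2 + A) (f(c, A) = √(A - 2) = √(-2 + A))
-397*N + f(16, -2) = -397*141 + √(-2 - 2) = -55977 + √(-4) = -55977 + 2*I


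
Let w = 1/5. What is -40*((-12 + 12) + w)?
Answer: -8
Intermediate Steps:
w = 1/5 ≈ 0.20000
-40*((-12 + 12) + w) = -40*((-12 + 12) + 1/5) = -40*(0 + 1/5) = -40*1/5 = -8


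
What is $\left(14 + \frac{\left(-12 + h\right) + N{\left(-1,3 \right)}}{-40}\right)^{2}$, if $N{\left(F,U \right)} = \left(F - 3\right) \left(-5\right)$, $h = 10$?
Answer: $\frac{73441}{400} \approx 183.6$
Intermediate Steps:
$N{\left(F,U \right)} = 15 - 5 F$ ($N{\left(F,U \right)} = \left(-3 + F\right) \left(-5\right) = 15 - 5 F$)
$\left(14 + \frac{\left(-12 + h\right) + N{\left(-1,3 \right)}}{-40}\right)^{2} = \left(14 + \frac{\left(-12 + 10\right) + \left(15 - -5\right)}{-40}\right)^{2} = \left(14 + \left(-2 + \left(15 + 5\right)\right) \left(- \frac{1}{40}\right)\right)^{2} = \left(14 + \left(-2 + 20\right) \left(- \frac{1}{40}\right)\right)^{2} = \left(14 + 18 \left(- \frac{1}{40}\right)\right)^{2} = \left(14 - \frac{9}{20}\right)^{2} = \left(\frac{271}{20}\right)^{2} = \frac{73441}{400}$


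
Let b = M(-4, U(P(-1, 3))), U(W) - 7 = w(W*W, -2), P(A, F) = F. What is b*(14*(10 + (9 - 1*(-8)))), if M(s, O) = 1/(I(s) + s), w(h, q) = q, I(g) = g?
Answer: -189/4 ≈ -47.250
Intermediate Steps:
U(W) = 5 (U(W) = 7 - 2 = 5)
M(s, O) = 1/(2*s) (M(s, O) = 1/(s + s) = 1/(2*s))
b = -⅛ (b = (½)/(-4) = (½)*(-¼) = -⅛ ≈ -0.12500)
b*(14*(10 + (9 - 1*(-8)))) = -7*(10 + (9 - 1*(-8)))/4 = -7*(10 + (9 + 8))/4 = -7*(10 + 17)/4 = -7*27/4 = -⅛*378 = -189/4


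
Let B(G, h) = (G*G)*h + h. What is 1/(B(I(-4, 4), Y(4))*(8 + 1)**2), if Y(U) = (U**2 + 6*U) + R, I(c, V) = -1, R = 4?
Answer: 1/7128 ≈ 0.00014029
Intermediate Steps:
Y(U) = 4 + U**2 + 6*U (Y(U) = (U**2 + 6*U) + 4 = 4 + U**2 + 6*U)
B(G, h) = h + h*G**2 (B(G, h) = G**2*h + h = h*G**2 + h = h + h*G**2)
1/(B(I(-4, 4), Y(4))*(8 + 1)**2) = 1/(((4 + 4**2 + 6*4)*(1 + (-1)**2))*(8 + 1)**2) = 1/(((4 + 16 + 24)*(1 + 1))*9**2) = 1/((44*2)*81) = 1/(88*81) = 1/7128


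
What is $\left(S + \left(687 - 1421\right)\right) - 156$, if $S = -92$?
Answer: $-982$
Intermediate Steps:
$\left(S + \left(687 - 1421\right)\right) - 156 = \left(-92 + \left(687 - 1421\right)\right) - 156 = \left(-92 - 734\right) - 156 = -826 - 156 = -982$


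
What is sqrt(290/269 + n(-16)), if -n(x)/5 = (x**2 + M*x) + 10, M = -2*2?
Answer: 2*I*sqrt(29829410)/269 ≈ 40.607*I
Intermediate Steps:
M = -4
n(x) = -50 - 5*x**2 + 20*x (n(x) = -5*((x**2 - 4*x) + 10) = -5*(10 + x**2 - 4*x) = -50 - 5*x**2 + 20*x)
sqrt(290/269 + n(-16)) = sqrt(290/269 + (-50 - 5*(-16)**2 + 20*(-16))) = sqrt(290*(1/269) + (-50 - 5*256 - 320)) = sqrt(290/269 + (-50 - 1280 - 320)) = sqrt(290/269 - 1650) = sqrt(-443560/269) = 2*I*sqrt(29829410)/269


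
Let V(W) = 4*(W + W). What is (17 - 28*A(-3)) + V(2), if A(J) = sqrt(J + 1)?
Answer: 33 - 28*I*sqrt(2) ≈ 33.0 - 39.598*I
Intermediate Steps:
A(J) = sqrt(1 + J)
V(W) = 8*W (V(W) = 4*(2*W) = 8*W)
(17 - 28*A(-3)) + V(2) = (17 - 28*sqrt(1 - 3)) + 8*2 = (17 - 28*I*sqrt(2)) + 16 = 33 - 28*I*sqrt(2)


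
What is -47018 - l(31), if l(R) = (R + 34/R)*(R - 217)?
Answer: -41048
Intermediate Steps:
l(R) = (-217 + R)*(R + 34/R) (l(R) = (R + 34/R)*(-217 + R) = (-217 + R)*(R + 34/R))
-47018 - l(31) = -47018 - (34 + 31**2 - 7378/31 - 217*31) = -47018 - (34 + 961 - 7378*1/31 - 6727) = -47018 - (34 + 961 - 238 - 6727) = -47018 - 1*(-5970) = -47018 + 5970 = -41048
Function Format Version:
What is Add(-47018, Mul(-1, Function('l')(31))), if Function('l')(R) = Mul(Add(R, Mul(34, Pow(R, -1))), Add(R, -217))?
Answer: -41048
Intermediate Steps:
Function('l')(R) = Mul(Add(-217, R), Add(R, Mul(34, Pow(R, -1)))) (Function('l')(R) = Mul(Add(R, Mul(34, Pow(R, -1))), Add(-217, R)) = Mul(Add(-217, R), Add(R, Mul(34, Pow(R, -1)))))
Add(-47018, Mul(-1, Function('l')(31))) = Add(-47018, Mul(-1, Add(34, Pow(31, 2), Mul(-7378, Pow(31, -1)), Mul(-217, 31)))) = Add(-47018, Mul(-1, Add(34, 961, Mul(-7378, Rational(1, 31)), -6727))) = Add(-47018, Mul(-1, Add(34, 961, -238, -6727))) = Add(-47018, Mul(-1, -5970)) = Add(-47018, 5970) = -41048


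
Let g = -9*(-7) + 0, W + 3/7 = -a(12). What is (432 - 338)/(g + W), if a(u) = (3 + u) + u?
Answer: 658/249 ≈ 2.6426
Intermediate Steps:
a(u) = 3 + 2*u
W = -192/7 (W = -3/7 - (3 + 2*12) = -3/7 - (3 + 24) = -3/7 - 1*27 = -3/7 - 27 = -192/7 ≈ -27.429)
g = 63 (g = 63 + 0 = 63)
(432 - 338)/(g + W) = (432 - 338)/(63 - 192/7) = 94/(249/7) = 94*(7/249) = 658/249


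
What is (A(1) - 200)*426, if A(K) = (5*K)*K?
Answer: -83070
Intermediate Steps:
A(K) = 5*K²
(A(1) - 200)*426 = (5*1² - 200)*426 = (5*1 - 200)*426 = (5 - 200)*426 = -195*426 = -83070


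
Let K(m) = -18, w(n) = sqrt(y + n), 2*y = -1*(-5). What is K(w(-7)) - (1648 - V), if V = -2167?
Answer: -3833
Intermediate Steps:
y = 5/2 (y = (-1*(-5))/2 = (1/2)*5 = 5/2 ≈ 2.5000)
w(n) = sqrt(5/2 + n)
K(w(-7)) - (1648 - V) = -18 - (1648 - 1*(-2167)) = -18 - (1648 + 2167) = -18 - 1*3815 = -18 - 3815 = -3833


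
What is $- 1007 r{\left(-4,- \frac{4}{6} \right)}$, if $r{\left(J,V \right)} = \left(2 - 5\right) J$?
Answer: $-12084$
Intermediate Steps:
$r{\left(J,V \right)} = - 3 J$
$- 1007 r{\left(-4,- \frac{4}{6} \right)} = - 1007 \left(\left(-3\right) \left(-4\right)\right) = \left(-1007\right) 12 = -12084$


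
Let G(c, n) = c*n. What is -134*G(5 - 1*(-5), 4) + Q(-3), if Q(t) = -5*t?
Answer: -5345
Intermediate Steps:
-134*G(5 - 1*(-5), 4) + Q(-3) = -134*(5 - 1*(-5))*4 - 5*(-3) = -134*(5 + 5)*4 + 15 = -1340*4 + 15 = -134*40 + 15 = -5360 + 15 = -5345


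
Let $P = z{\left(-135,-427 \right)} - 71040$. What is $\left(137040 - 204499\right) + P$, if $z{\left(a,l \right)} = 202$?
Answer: $-138297$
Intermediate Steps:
$P = -70838$ ($P = 202 - 71040 = -70838$)
$\left(137040 - 204499\right) + P = \left(137040 - 204499\right) - 70838 = -67459 - 70838 = -138297$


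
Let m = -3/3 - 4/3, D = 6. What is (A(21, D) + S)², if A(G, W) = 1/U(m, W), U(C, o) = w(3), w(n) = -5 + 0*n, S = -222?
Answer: 1234321/25 ≈ 49373.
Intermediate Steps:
m = -7/3 (m = -3*⅓ - 4*⅓ = -1 - 4/3 = -7/3 ≈ -2.3333)
w(n) = -5 (w(n) = -5 + 0 = -5)
U(C, o) = -5
A(G, W) = -⅕ (A(G, W) = 1/(-5) = -⅕)
(A(21, D) + S)² = (-⅕ - 222)² = (-1111/5)² = 1234321/25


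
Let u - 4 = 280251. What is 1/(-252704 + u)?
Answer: 1/27551 ≈ 3.6296e-5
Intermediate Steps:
u = 280255 (u = 4 + 280251 = 280255)
1/(-252704 + u) = 1/(-252704 + 280255) = 1/27551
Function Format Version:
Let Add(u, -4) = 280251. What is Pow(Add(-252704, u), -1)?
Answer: Rational(1, 27551) ≈ 3.6296e-5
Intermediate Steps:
u = 280255 (u = Add(4, 280251) = 280255)
Pow(Add(-252704, u), -1) = Pow(Add(-252704, 280255), -1) = Pow(27551, -1) = Rational(1, 27551)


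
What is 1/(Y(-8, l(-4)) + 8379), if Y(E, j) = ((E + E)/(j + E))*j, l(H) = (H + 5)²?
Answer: 7/58669 ≈ 0.00011931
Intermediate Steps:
l(H) = (5 + H)²
Y(E, j) = 2*E*j/(E + j) (Y(E, j) = ((2*E)/(E + j))*j = (2*E/(E + j))*j = 2*E*j/(E + j))
1/(Y(-8, l(-4)) + 8379) = 1/(2*(-8)*(5 - 4)²/(-8 + (5 - 4)²) + 8379) = 1/(2*(-8)*1²/(-8 + 1²) + 8379) = 1/(2*(-8)*1/(-8 + 1) + 8379) = 1/(2*(-8)*1/(-7) + 8379) = 1/(2*(-8)*1*(-⅐) + 8379) = 1/(16/7 + 8379) = 1/(58669/7) = 7/58669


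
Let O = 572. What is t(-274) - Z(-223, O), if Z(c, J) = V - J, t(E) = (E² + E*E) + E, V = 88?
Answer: 150362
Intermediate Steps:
t(E) = E + 2*E² (t(E) = (E² + E²) + E = 2*E² + E = E + 2*E²)
Z(c, J) = 88 - J
t(-274) - Z(-223, O) = -274*(1 + 2*(-274)) - (88 - 1*572) = -274*(1 - 548) - (88 - 572) = -274*(-547) - 1*(-484) = 149878 + 484 = 150362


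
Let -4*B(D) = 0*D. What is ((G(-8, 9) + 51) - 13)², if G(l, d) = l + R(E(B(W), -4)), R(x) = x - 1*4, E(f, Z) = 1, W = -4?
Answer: 729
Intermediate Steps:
B(D) = 0 (B(D) = -0*D = -¼*0 = 0)
R(x) = -4 + x (R(x) = x - 4 = -4 + x)
G(l, d) = -3 + l (G(l, d) = l + (-4 + 1) = l - 3 = -3 + l)
((G(-8, 9) + 51) - 13)² = (((-3 - 8) + 51) - 13)² = ((-11 + 51) - 13)² = (40 - 13)² = 27² = 729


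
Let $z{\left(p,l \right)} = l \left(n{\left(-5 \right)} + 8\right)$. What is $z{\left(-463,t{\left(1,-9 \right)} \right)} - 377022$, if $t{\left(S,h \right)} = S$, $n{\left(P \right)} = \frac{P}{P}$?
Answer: $-377013$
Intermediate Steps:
$n{\left(P \right)} = 1$
$z{\left(p,l \right)} = 9 l$ ($z{\left(p,l \right)} = l \left(1 + 8\right) = l 9 = 9 l$)
$z{\left(-463,t{\left(1,-9 \right)} \right)} - 377022 = 9 \cdot 1 - 377022 = 9 - 377022 = -377013$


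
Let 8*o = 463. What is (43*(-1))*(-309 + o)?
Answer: 86387/8 ≈ 10798.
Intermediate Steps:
o = 463/8 (o = (⅛)*463 = 463/8 ≈ 57.875)
(43*(-1))*(-309 + o) = (43*(-1))*(-309 + 463/8) = -43*(-2009/8) = 86387/8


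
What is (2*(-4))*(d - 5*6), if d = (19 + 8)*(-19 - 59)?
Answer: 17088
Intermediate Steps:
d = -2106 (d = 27*(-78) = -2106)
(2*(-4))*(d - 5*6) = (2*(-4))*(-2106 - 5*6) = -8*(-2106 - 30) = -8*(-2136) = 17088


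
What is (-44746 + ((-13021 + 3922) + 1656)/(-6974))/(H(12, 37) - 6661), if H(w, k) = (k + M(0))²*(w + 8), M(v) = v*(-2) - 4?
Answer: -312051161/105439906 ≈ -2.9595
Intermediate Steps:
M(v) = -4 - 2*v (M(v) = -2*v - 4 = -4 - 2*v)
H(w, k) = (-4 + k)²*(8 + w) (H(w, k) = (k + (-4 - 2*0))²*(w + 8) = (k + (-4 + 0))²*(8 + w) = (k - 4)²*(8 + w) = (-4 + k)²*(8 + w))
(-44746 + ((-13021 + 3922) + 1656)/(-6974))/(H(12, 37) - 6661) = (-44746 + ((-13021 + 3922) + 1656)/(-6974))/((-4 + 37)²*(8 + 12) - 6661) = (-44746 + (-9099 + 1656)*(-1/6974))/(33²*20 - 6661) = (-44746 - 7443*(-1/6974))/(1089*20 - 6661) = (-44746 + 7443/6974)/(21780 - 6661) = -312051161/6974/15119 = -312051161/6974*1/15119 = -312051161/105439906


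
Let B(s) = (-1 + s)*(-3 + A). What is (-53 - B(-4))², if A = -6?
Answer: 9604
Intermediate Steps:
B(s) = 9 - 9*s (B(s) = (-1 + s)*(-3 - 6) = (-1 + s)*(-9) = 9 - 9*s)
(-53 - B(-4))² = (-53 - (9 - 9*(-4)))² = (-53 - (9 + 36))² = (-53 - 1*45)² = (-53 - 45)² = (-98)² = 9604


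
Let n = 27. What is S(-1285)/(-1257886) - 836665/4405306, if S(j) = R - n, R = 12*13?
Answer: -263249368666/1385343185779 ≈ -0.19002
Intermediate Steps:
R = 156
S(j) = 129 (S(j) = 156 - 1*27 = 156 - 27 = 129)
S(-1285)/(-1257886) - 836665/4405306 = 129/(-1257886) - 836665/4405306 = 129*(-1/1257886) - 836665*1/4405306 = -129/1257886 - 836665/4405306 = -263249368666/1385343185779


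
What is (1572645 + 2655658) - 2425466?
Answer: 1802837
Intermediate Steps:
(1572645 + 2655658) - 2425466 = 4228303 - 2425466 = 1802837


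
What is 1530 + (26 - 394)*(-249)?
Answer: 93162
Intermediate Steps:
1530 + (26 - 394)*(-249) = 1530 - 368*(-249) = 1530 + 91632 = 93162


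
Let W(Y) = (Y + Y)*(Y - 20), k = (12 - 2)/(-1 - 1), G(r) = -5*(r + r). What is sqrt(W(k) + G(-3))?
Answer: 2*sqrt(70) ≈ 16.733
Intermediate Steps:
G(r) = -10*r
k = -5 (k = 10/(-2) = 10*(-1/2) = -5)
W(Y) = 2*Y*(-20 + Y) (W(Y) = (2*Y)*(-20 + Y) = 2*Y*(-20 + Y))
sqrt(W(k) + G(-3)) = sqrt(2*(-5)*(-20 - 5) - 10*(-3)) = sqrt(2*(-5)*(-25) + 30) = sqrt(250 + 30) = sqrt(280) = 2*sqrt(70)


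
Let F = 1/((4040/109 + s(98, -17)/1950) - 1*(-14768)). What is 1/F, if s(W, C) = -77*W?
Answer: 1572996943/106275 ≈ 14801.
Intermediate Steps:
F = 106275/1572996943 (F = 1/((4040/109 - 77*98/1950) - 1*(-14768)) = 1/((4040*(1/109) - 7546*1/1950) + 14768) = 1/((4040/109 - 3773/975) + 14768) = 1/(3527743/106275 + 14768) = 1/(1572996943/106275) = 106275/1572996943 ≈ 6.7562e-5)
1/F = 1/(106275/1572996943) = 1572996943/106275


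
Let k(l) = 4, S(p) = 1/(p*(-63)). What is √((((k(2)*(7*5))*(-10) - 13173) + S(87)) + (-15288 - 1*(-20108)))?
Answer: I*√32554822146/1827 ≈ 98.757*I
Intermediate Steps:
S(p) = -1/(63*p) (S(p) = -1/63/p = -1/(63*p))
√((((k(2)*(7*5))*(-10) - 13173) + S(87)) + (-15288 - 1*(-20108))) = √((((4*(7*5))*(-10) - 13173) - 1/63/87) + (-15288 - 1*(-20108))) = √((((4*35)*(-10) - 13173) - 1/63*1/87) + (-15288 + 20108)) = √(((140*(-10) - 13173) - 1/5481) + 4820) = √(((-1400 - 13173) - 1/5481) + 4820) = √((-14573 - 1/5481) + 4820) = √(-79874614/5481 + 4820) = √(-53456194/5481) = I*√32554822146/1827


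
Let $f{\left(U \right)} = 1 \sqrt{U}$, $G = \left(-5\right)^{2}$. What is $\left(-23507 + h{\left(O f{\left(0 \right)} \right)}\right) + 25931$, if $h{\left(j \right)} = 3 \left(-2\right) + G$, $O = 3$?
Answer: $2443$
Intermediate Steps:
$G = 25$
$f{\left(U \right)} = \sqrt{U}$
$h{\left(j \right)} = 19$ ($h{\left(j \right)} = 3 \left(-2\right) + 25 = -6 + 25 = 19$)
$\left(-23507 + h{\left(O f{\left(0 \right)} \right)}\right) + 25931 = \left(-23507 + 19\right) + 25931 = -23488 + 25931 = 2443$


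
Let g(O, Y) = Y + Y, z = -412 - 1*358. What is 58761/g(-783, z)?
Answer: -58761/1540 ≈ -38.156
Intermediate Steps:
z = -770 (z = -412 - 358 = -770)
g(O, Y) = 2*Y
58761/g(-783, z) = 58761/((2*(-770))) = 58761/(-1540) = 58761*(-1/1540) = -58761/1540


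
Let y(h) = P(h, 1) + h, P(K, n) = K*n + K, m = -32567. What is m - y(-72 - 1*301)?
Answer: -31448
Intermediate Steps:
P(K, n) = K + K*n
y(h) = 3*h (y(h) = h*(1 + 1) + h = h*2 + h = 2*h + h = 3*h)
m - y(-72 - 1*301) = -32567 - 3*(-72 - 1*301) = -32567 - 3*(-72 - 301) = -32567 - 3*(-373) = -32567 - 1*(-1119) = -32567 + 1119 = -31448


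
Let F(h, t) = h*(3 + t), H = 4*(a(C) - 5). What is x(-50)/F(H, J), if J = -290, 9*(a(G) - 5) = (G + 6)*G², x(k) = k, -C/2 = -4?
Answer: 225/514304 ≈ 0.00043748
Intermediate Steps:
C = 8 (C = -2*(-4) = 8)
a(G) = 5 + G²*(6 + G)/9 (a(G) = 5 + ((G + 6)*G²)/9 = 5 + ((6 + G)*G²)/9 = 5 + (G²*(6 + G))/9 = 5 + G²*(6 + G)/9)
H = 3584/9 (H = 4*((5 + (⅑)*8³ + (⅔)*8²) - 5) = 4*((5 + (⅑)*512 + (⅔)*64) - 5) = 4*((5 + 512/9 + 128/3) - 5) = 4*(941/9 - 5) = 4*(896/9) = 3584/9 ≈ 398.22)
x(-50)/F(H, J) = -50*9/(3584*(3 - 290)) = -50/((3584/9)*(-287)) = -50/(-1028608/9) = -50*(-9/1028608) = 225/514304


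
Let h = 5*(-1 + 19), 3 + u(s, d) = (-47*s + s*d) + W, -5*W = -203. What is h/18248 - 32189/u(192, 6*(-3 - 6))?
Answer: 184102115/110368466 ≈ 1.6681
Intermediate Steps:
W = 203/5 (W = -⅕*(-203) = 203/5 ≈ 40.600)
u(s, d) = 188/5 - 47*s + d*s (u(s, d) = -3 + ((-47*s + s*d) + 203/5) = -3 + ((-47*s + d*s) + 203/5) = -3 + (203/5 - 47*s + d*s) = 188/5 - 47*s + d*s)
h = 90 (h = 5*18 = 90)
h/18248 - 32189/u(192, 6*(-3 - 6)) = 90/18248 - 32189/(188/5 - 47*192 + (6*(-3 - 6))*192) = 90*(1/18248) - 32189/(188/5 - 9024 + (6*(-9))*192) = 45/9124 - 32189/(188/5 - 9024 - 54*192) = 45/9124 - 32189/(188/5 - 9024 - 10368) = 45/9124 - 32189/(-96772/5) = 45/9124 - 32189*(-5/96772) = 45/9124 + 160945/96772 = 184102115/110368466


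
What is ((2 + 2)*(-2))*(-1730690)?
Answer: 13845520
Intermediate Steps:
((2 + 2)*(-2))*(-1730690) = (4*(-2))*(-1730690) = -8*(-1730690) = 13845520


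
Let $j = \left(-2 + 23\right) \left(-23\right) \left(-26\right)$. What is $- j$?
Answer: $-12558$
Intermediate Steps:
$j = 12558$ ($j = 21 \left(-23\right) \left(-26\right) = \left(-483\right) \left(-26\right) = 12558$)
$- j = \left(-1\right) 12558 = -12558$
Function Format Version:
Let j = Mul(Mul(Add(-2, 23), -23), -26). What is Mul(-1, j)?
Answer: -12558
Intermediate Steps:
j = 12558 (j = Mul(Mul(21, -23), -26) = Mul(-483, -26) = 12558)
Mul(-1, j) = Mul(-1, 12558) = -12558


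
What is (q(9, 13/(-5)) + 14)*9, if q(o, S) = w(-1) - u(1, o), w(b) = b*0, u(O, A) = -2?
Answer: 144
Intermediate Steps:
w(b) = 0
q(o, S) = 2 (q(o, S) = 0 - 1*(-2) = 0 + 2 = 2)
(q(9, 13/(-5)) + 14)*9 = (2 + 14)*9 = 16*9 = 144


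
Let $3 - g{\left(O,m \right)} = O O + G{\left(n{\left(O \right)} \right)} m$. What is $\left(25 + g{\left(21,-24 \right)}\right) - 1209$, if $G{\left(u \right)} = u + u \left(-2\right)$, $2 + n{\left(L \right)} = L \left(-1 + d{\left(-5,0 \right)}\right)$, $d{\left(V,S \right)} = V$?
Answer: $1450$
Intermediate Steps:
$n{\left(L \right)} = -2 - 6 L$ ($n{\left(L \right)} = -2 + L \left(-1 - 5\right) = -2 + L \left(-6\right) = -2 - 6 L$)
$G{\left(u \right)} = - u$ ($G{\left(u \right)} = u - 2 u = - u$)
$g{\left(O,m \right)} = 3 - O^{2} - m \left(2 + 6 O\right)$ ($g{\left(O,m \right)} = 3 - \left(O O + - (-2 - 6 O) m\right) = 3 - \left(O^{2} + \left(2 + 6 O\right) m\right) = 3 - \left(O^{2} + m \left(2 + 6 O\right)\right) = 3 - O^{2} - m \left(2 + 6 O\right)$)
$\left(25 + g{\left(21,-24 \right)}\right) - 1209 = \left(25 - \left(438 - 48 \left(1 + 3 \cdot 21\right)\right)\right) - 1209 = \left(25 - \left(438 - 48 \left(1 + 63\right)\right)\right) - 1209 = \left(25 - \left(438 - 3072\right)\right) - 1209 = \left(25 + \left(3 - 441 + 3072\right)\right) - 1209 = \left(25 + 2634\right) - 1209 = 2659 - 1209 = 1450$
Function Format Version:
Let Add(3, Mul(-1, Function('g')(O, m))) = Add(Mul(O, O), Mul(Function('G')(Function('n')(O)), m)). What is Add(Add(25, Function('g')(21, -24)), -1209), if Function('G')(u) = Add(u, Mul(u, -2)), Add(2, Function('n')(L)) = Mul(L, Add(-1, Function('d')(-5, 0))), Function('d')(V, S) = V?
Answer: 1450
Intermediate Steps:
Function('n')(L) = Add(-2, Mul(-6, L)) (Function('n')(L) = Add(-2, Mul(L, Add(-1, -5))) = Add(-2, Mul(L, -6)) = Add(-2, Mul(-6, L)))
Function('G')(u) = Mul(-1, u) (Function('G')(u) = Add(u, Mul(-2, u)) = Mul(-1, u))
Function('g')(O, m) = Add(3, Mul(-1, Pow(O, 2)), Mul(-1, m, Add(2, Mul(6, O)))) (Function('g')(O, m) = Add(3, Mul(-1, Add(Mul(O, O), Mul(Mul(-1, Add(-2, Mul(-6, O))), m)))) = Add(3, Mul(-1, Add(Pow(O, 2), Mul(Add(2, Mul(6, O)), m)))) = Add(3, Mul(-1, Add(Pow(O, 2), Mul(m, Add(2, Mul(6, O)))))) = Add(3, Add(Mul(-1, Pow(O, 2)), Mul(-1, m, Add(2, Mul(6, O))))) = Add(3, Mul(-1, Pow(O, 2)), Mul(-1, m, Add(2, Mul(6, O)))))
Add(Add(25, Function('g')(21, -24)), -1209) = Add(Add(25, Add(3, Mul(-1, Pow(21, 2)), Mul(-2, -24, Add(1, Mul(3, 21))))), -1209) = Add(Add(25, Add(3, Mul(-1, 441), Mul(-2, -24, Add(1, 63)))), -1209) = Add(Add(25, Add(3, -441, Mul(-2, -24, 64))), -1209) = Add(Add(25, Add(3, -441, 3072)), -1209) = Add(Add(25, 2634), -1209) = Add(2659, -1209) = 1450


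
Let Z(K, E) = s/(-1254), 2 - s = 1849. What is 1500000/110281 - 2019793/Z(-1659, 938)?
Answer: -279319198458582/203689007 ≈ -1.3713e+6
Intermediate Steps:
s = -1847 (s = 2 - 1*1849 = 2 - 1849 = -1847)
Z(K, E) = 1847/1254 (Z(K, E) = -1847/(-1254) = -1847*(-1/1254) = 1847/1254)
1500000/110281 - 2019793/Z(-1659, 938) = 1500000/110281 - 2019793/1847/1254 = 1500000*(1/110281) - 2019793*1254/1847 = 1500000/110281 - 2532820422/1847 = -279319198458582/203689007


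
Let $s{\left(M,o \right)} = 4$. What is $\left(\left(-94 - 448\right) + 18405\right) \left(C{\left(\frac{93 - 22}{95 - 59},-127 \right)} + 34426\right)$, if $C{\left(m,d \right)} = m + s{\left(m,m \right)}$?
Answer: $\frac{22142099513}{36} \approx 6.1506 \cdot 10^{8}$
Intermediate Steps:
$C{\left(m,d \right)} = 4 + m$ ($C{\left(m,d \right)} = m + 4 = 4 + m$)
$\left(\left(-94 - 448\right) + 18405\right) \left(C{\left(\frac{93 - 22}{95 - 59},-127 \right)} + 34426\right) = \left(\left(-94 - 448\right) + 18405\right) \left(\left(4 + \frac{93 - 22}{95 - 59}\right) + 34426\right) = \left(\left(-94 - 448\right) + 18405\right) \left(\left(4 + \frac{71}{36}\right) + 34426\right) = \left(-542 + 18405\right) \left(\left(4 + 71 \cdot \frac{1}{36}\right) + 34426\right) = 17863 \left(\left(4 + \frac{71}{36}\right) + 34426\right) = 17863 \left(\frac{215}{36} + 34426\right) = 17863 \cdot \frac{1239551}{36} = \frac{22142099513}{36}$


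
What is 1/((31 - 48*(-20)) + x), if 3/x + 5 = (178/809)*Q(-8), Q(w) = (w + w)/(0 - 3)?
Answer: 9287/9196136 ≈ 0.0010099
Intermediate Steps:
Q(w) = -2*w/3 (Q(w) = (2*w)/(-3) = (2*w)*(-⅓) = -2*w/3)
x = -7281/9287 (x = 3/(-5 + (178/809)*(-⅔*(-8))) = 3/(-5 + (178*(1/809))*(16/3)) = 3/(-5 + (178/809)*(16/3)) = 3/(-5 + 2848/2427) = 3/(-9287/2427) = 3*(-2427/9287) = -7281/9287 ≈ -0.78400)
1/((31 - 48*(-20)) + x) = 1/((31 - 48*(-20)) - 7281/9287) = 1/((31 + 960) - 7281/9287) = 1/(991 - 7281/9287) = 1/(9196136/9287) = 9287/9196136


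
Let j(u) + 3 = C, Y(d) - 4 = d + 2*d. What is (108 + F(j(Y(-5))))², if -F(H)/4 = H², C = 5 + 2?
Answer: 1936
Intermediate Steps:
Y(d) = 4 + 3*d (Y(d) = 4 + (d + 2*d) = 4 + 3*d)
C = 7
j(u) = 4 (j(u) = -3 + 7 = 4)
F(H) = -4*H²
(108 + F(j(Y(-5))))² = (108 - 4*4²)² = (108 - 4*16)² = (108 - 64)² = 44² = 1936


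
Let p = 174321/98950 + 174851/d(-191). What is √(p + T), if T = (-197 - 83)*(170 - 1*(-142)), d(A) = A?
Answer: I*√1261216364201494942/3779890 ≈ 297.11*I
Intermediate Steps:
T = -87360 (T = -280*(170 + 142) = -280*312 = -87360)
p = -17268211139/18899450 (p = 174321/98950 + 174851/(-191) = 174321*(1/98950) + 174851*(-1/191) = 174321/98950 - 174851/191 = -17268211139/18899450 ≈ -913.69)
√(p + T) = √(-17268211139/18899450 - 87360) = √(-1668324163139/18899450) = I*√1261216364201494942/3779890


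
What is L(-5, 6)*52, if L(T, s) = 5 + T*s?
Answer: -1300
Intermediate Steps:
L(-5, 6)*52 = (5 - 5*6)*52 = (5 - 30)*52 = -25*52 = -1300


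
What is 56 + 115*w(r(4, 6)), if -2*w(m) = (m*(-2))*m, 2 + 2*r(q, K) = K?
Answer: 516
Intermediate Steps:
r(q, K) = -1 + K/2
w(m) = m² (w(m) = -m*(-2)*m/2 = -(-2*m)*m/2 = -(-1)*m² = m²)
56 + 115*w(r(4, 6)) = 56 + 115*(-1 + (½)*6)² = 56 + 115*(-1 + 3)² = 56 + 115*2² = 56 + 115*4 = 56 + 460 = 516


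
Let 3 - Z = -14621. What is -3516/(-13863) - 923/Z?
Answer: 12874145/67577504 ≈ 0.19051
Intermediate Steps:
Z = 14624 (Z = 3 - 1*(-14621) = 3 + 14621 = 14624)
-3516/(-13863) - 923/Z = -3516/(-13863) - 923/14624 = -3516*(-1/13863) - 923*1/14624 = 1172/4621 - 923/14624 = 12874145/67577504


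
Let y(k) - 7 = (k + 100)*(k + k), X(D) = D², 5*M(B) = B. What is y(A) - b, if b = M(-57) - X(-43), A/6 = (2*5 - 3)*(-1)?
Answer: -15023/5 ≈ -3004.6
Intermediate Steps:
M(B) = B/5
A = -42 (A = 6*((2*5 - 3)*(-1)) = 6*((10 - 3)*(-1)) = 6*(7*(-1)) = 6*(-7) = -42)
b = -9302/5 (b = (⅕)*(-57) - 1*(-43)² = -57/5 - 1*1849 = -57/5 - 1849 = -9302/5 ≈ -1860.4)
y(k) = 7 + 2*k*(100 + k) (y(k) = 7 + (k + 100)*(k + k) = 7 + (100 + k)*(2*k) = 7 + 2*k*(100 + k))
y(A) - b = (7 + 2*(-42)² + 200*(-42)) - 1*(-9302/5) = (7 + 2*1764 - 8400) + 9302/5 = (7 + 3528 - 8400) + 9302/5 = -4865 + 9302/5 = -15023/5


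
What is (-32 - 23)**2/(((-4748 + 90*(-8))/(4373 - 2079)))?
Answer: -3469675/2734 ≈ -1269.1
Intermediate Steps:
(-32 - 23)**2/(((-4748 + 90*(-8))/(4373 - 2079))) = (-55)**2/(((-4748 - 720)/2294)) = 3025/((-5468*1/2294)) = 3025/(-2734/1147) = 3025*(-1147/2734) = -3469675/2734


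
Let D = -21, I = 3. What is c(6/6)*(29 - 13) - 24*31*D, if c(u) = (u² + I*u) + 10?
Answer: 15848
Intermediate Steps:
c(u) = 10 + u² + 3*u (c(u) = (u² + 3*u) + 10 = 10 + u² + 3*u)
c(6/6)*(29 - 13) - 24*31*D = (10 + (6/6)² + 3*(6/6))*(29 - 13) - 24*31*(-21) = (10 + (6*(⅙))² + 3*(6*(⅙)))*16 - 744*(-21) = (10 + 1² + 3*1)*16 - 1*(-15624) = (10 + 1 + 3)*16 + 15624 = 14*16 + 15624 = 224 + 15624 = 15848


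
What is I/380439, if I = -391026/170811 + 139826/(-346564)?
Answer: -26566558925/3753470991945726 ≈ -7.0779e-6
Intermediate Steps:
I = -26566558925/9866157234 (I = -391026*1/170811 + 139826*(-1/346564) = -130342/56937 - 69913/173282 = -26566558925/9866157234 ≈ -2.6927)
I/380439 = -26566558925/9866157234/380439 = -26566558925/9866157234*1/380439 = -26566558925/3753470991945726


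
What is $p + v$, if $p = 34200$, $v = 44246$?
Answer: $78446$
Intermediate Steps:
$p + v = 34200 + 44246 = 78446$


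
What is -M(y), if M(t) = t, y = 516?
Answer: -516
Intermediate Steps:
-M(y) = -1*516 = -516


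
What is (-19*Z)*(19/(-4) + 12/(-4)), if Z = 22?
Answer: 6479/2 ≈ 3239.5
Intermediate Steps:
(-19*Z)*(19/(-4) + 12/(-4)) = (-19*22)*(19/(-4) + 12/(-4)) = -418*(19*(-¼) + 12*(-¼)) = -418*(-19/4 - 3) = -418*(-31/4) = 6479/2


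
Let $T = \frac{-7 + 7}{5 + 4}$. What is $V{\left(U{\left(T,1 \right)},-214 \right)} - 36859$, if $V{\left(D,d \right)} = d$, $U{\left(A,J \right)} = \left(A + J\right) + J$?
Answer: $-37073$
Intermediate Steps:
$T = 0$ ($T = \frac{0}{9} = 0 \cdot \frac{1}{9} = 0$)
$U{\left(A,J \right)} = A + 2 J$
$V{\left(U{\left(T,1 \right)},-214 \right)} - 36859 = -214 - 36859 = -37073$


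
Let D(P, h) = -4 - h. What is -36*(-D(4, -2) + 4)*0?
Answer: 0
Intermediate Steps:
-36*(-D(4, -2) + 4)*0 = -36*(-(-4 - 1*(-2)) + 4)*0 = -36*(-(-4 + 2) + 4)*0 = -36*(-1*(-2) + 4)*0 = -36*(2 + 4)*0 = -36*6*0 = -216*0 = 0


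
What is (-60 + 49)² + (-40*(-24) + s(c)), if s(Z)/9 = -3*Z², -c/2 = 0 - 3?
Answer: 109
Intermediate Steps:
c = 6 (c = -2*(0 - 3) = -2*(-3) = 6)
s(Z) = -27*Z² (s(Z) = 9*(-3*Z²) = -27*Z²)
(-60 + 49)² + (-40*(-24) + s(c)) = (-60 + 49)² + (-40*(-24) - 27*6²) = (-11)² + (960 - 27*36) = 121 + (960 - 972) = 121 - 12 = 109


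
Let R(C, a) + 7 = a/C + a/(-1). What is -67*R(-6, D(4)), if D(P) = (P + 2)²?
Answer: 3283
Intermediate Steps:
D(P) = (2 + P)²
R(C, a) = -7 - a + a/C (R(C, a) = -7 + (a/C + a/(-1)) = -7 + (a/C + a*(-1)) = -7 + (a/C - a) = -7 + (-a + a/C) = -7 - a + a/C)
-67*R(-6, D(4)) = -67*(-7 - (2 + 4)² + (2 + 4)²/(-6)) = -67*(-7 - 1*6² + 6²*(-⅙)) = -67*(-7 - 1*36 + 36*(-⅙)) = -67*(-7 - 36 - 6) = -67*(-49) = 3283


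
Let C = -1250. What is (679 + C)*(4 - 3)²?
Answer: -571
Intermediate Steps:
(679 + C)*(4 - 3)² = (679 - 1250)*(4 - 3)² = -571*1² = -571*1 = -571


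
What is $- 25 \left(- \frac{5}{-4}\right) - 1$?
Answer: $- \frac{129}{4} \approx -32.25$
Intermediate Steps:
$- 25 \left(- \frac{5}{-4}\right) - 1 = - 25 \left(\left(-5\right) \left(- \frac{1}{4}\right)\right) - 1 = \left(-25\right) \frac{5}{4} - 1 = - \frac{125}{4} - 1 = - \frac{129}{4}$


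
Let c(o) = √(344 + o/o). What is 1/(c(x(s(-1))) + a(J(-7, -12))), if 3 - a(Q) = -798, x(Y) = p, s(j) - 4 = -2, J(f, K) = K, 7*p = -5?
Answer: 267/213752 - √345/641256 ≈ 0.0012201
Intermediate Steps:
p = -5/7 (p = (⅐)*(-5) = -5/7 ≈ -0.71429)
s(j) = 2 (s(j) = 4 - 2 = 2)
x(Y) = -5/7
a(Q) = 801 (a(Q) = 3 - 1*(-798) = 3 + 798 = 801)
c(o) = √345 (c(o) = √(344 + 1) = √345)
1/(c(x(s(-1))) + a(J(-7, -12))) = 1/(√345 + 801) = 1/(801 + √345)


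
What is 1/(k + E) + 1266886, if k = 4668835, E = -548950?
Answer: 5219424628111/4119885 ≈ 1.2669e+6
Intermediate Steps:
1/(k + E) + 1266886 = 1/(4668835 - 548950) + 1266886 = 1/4119885 + 1266886 = 5219424628111/4119885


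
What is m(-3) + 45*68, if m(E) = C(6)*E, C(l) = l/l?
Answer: 3057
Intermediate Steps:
C(l) = 1
m(E) = E (m(E) = 1*E = E)
m(-3) + 45*68 = -3 + 45*68 = -3 + 3060 = 3057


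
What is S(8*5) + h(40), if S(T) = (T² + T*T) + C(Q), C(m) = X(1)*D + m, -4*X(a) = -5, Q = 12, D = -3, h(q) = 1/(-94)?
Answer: 603149/188 ≈ 3208.2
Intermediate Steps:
h(q) = -1/94
X(a) = 5/4 (X(a) = -¼*(-5) = 5/4)
C(m) = -15/4 + m (C(m) = (5/4)*(-3) + m = -15/4 + m)
S(T) = 33/4 + 2*T² (S(T) = (T² + T*T) + (-15/4 + 12) = (T² + T²) + 33/4 = 2*T² + 33/4 = 33/4 + 2*T²)
S(8*5) + h(40) = (33/4 + 2*(8*5)²) - 1/94 = (33/4 + 2*40²) - 1/94 = (33/4 + 2*1600) - 1/94 = (33/4 + 3200) - 1/94 = 12833/4 - 1/94 = 603149/188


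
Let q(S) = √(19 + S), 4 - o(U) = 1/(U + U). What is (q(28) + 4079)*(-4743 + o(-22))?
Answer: -850532685/44 - 208515*√47/44 ≈ -1.9363e+7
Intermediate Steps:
o(U) = 4 - 1/(2*U) (o(U) = 4 - 1/(U + U) = 4 - 1/(2*U))
(q(28) + 4079)*(-4743 + o(-22)) = (√(19 + 28) + 4079)*(-4743 + (4 - ½/(-22))) = (√47 + 4079)*(-4743 + (4 - ½*(-1/22))) = (4079 + √47)*(-4743 + (4 + 1/44)) = (4079 + √47)*(-4743 + 177/44) = (4079 + √47)*(-208515/44) = -850532685/44 - 208515*√47/44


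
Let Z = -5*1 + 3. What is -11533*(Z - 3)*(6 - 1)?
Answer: 288325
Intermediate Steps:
Z = -2 (Z = -5 + 3 = -2)
-11533*(Z - 3)*(6 - 1) = -11533*(-2 - 3)*(6 - 1) = -(-57665)*5 = -11533*(-25) = 288325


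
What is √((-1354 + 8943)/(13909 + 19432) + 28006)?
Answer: √31132346626535/33341 ≈ 167.35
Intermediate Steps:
√((-1354 + 8943)/(13909 + 19432) + 28006) = √(7589/33341 + 28006) = √(933755635/33341) = √31132346626535/33341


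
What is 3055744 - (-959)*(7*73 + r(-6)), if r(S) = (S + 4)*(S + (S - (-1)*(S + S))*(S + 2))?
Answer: 3419205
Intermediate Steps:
r(S) = (4 + S)*(S + 3*S*(2 + S)) (r(S) = (4 + S)*(S + (S - (-1)*2*S)*(2 + S)) = (4 + S)*(S + (S - (-2)*S)*(2 + S)) = (4 + S)*(S + (S + 2*S)*(2 + S)) = (4 + S)*(S + (3*S)*(2 + S)) = (4 + S)*(S + 3*S*(2 + S)))
3055744 - (-959)*(7*73 + r(-6)) = 3055744 - (-959)*(7*73 - 6*(28 + 3*(-6)² + 19*(-6))) = 3055744 - (-959)*(511 - 6*(28 + 3*36 - 114)) = 3055744 - (-959)*(511 - 6*(28 + 108 - 114)) = 3055744 - (-959)*(511 - 6*22) = 3055744 - (-959)*(511 - 132) = 3055744 - (-959)*379 = 3055744 - 1*(-363461) = 3055744 + 363461 = 3419205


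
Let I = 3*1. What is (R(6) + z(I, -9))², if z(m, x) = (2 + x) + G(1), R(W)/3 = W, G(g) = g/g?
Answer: 144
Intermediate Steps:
G(g) = 1
I = 3
R(W) = 3*W
z(m, x) = 3 + x (z(m, x) = (2 + x) + 1 = 3 + x)
(R(6) + z(I, -9))² = (3*6 + (3 - 9))² = (18 - 6)² = 12² = 144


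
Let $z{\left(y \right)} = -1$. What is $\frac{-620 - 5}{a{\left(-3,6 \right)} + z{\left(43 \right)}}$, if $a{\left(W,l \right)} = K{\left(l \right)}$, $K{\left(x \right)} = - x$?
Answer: $\frac{625}{7} \approx 89.286$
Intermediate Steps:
$a{\left(W,l \right)} = - l$
$\frac{-620 - 5}{a{\left(-3,6 \right)} + z{\left(43 \right)}} = \frac{-620 - 5}{\left(-1\right) 6 - 1} = - \frac{625}{-6 - 1} = - \frac{625}{-7} = \left(-625\right) \left(- \frac{1}{7}\right) = \frac{625}{7}$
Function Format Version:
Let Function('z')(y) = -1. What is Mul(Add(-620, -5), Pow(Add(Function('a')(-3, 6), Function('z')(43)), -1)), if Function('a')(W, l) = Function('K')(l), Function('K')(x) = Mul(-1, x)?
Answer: Rational(625, 7) ≈ 89.286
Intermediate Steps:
Function('a')(W, l) = Mul(-1, l)
Mul(Add(-620, -5), Pow(Add(Function('a')(-3, 6), Function('z')(43)), -1)) = Mul(Add(-620, -5), Pow(Add(Mul(-1, 6), -1), -1)) = Mul(-625, Pow(Add(-6, -1), -1)) = Mul(-625, Pow(-7, -1)) = Mul(-625, Rational(-1, 7)) = Rational(625, 7)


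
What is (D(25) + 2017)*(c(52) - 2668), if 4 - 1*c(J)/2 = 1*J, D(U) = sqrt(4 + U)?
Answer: -5574988 - 2764*sqrt(29) ≈ -5.5899e+6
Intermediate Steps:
c(J) = 8 - 2*J
(D(25) + 2017)*(c(52) - 2668) = (sqrt(4 + 25) + 2017)*((8 - 2*52) - 2668) = (sqrt(29) + 2017)*((8 - 104) - 2668) = (2017 + sqrt(29))*(-96 - 2668) = (2017 + sqrt(29))*(-2764) = -5574988 - 2764*sqrt(29)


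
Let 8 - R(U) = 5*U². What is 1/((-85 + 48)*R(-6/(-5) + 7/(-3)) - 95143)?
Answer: -45/4284062 ≈ -1.0504e-5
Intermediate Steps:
R(U) = 8 - 5*U²
1/((-85 + 48)*R(-6/(-5) + 7/(-3)) - 95143) = 1/((-85 + 48)*(8 - 5*(-6/(-5) + 7/(-3))²) - 95143) = 1/(-37*(8 - 5*(-6*(-⅕) + 7*(-⅓))²) - 95143) = 1/(-37*(8 - 5*(6/5 - 7/3)²) - 95143) = 1/(-37*(8 - 5*(-17/15)²) - 95143) = 1/(-37*(8 - 5*289/225) - 95143) = 1/(-37*(8 - 289/45) - 95143) = 1/(-37*71/45 - 95143) = 1/(-2627/45 - 95143) = 1/(-4284062/45) = -45/4284062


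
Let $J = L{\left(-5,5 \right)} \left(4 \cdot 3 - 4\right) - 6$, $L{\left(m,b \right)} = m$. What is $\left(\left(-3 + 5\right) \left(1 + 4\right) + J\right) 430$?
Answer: $-15480$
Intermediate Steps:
$J = -46$ ($J = - 5 \left(4 \cdot 3 - 4\right) - 6 = - 5 \left(12 - 4\right) - 6 = \left(-5\right) 8 - 6 = -40 - 6 = -46$)
$\left(\left(-3 + 5\right) \left(1 + 4\right) + J\right) 430 = \left(\left(-3 + 5\right) \left(1 + 4\right) - 46\right) 430 = \left(2 \cdot 5 - 46\right) 430 = \left(10 - 46\right) 430 = \left(-36\right) 430 = -15480$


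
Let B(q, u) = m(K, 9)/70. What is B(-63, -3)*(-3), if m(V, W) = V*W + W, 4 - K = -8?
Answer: -351/70 ≈ -5.0143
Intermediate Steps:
K = 12 (K = 4 - 1*(-8) = 4 + 8 = 12)
m(V, W) = W + V*W
B(q, u) = 117/70 (B(q, u) = (9*(1 + 12))/70 = (9*13)*(1/70) = 117*(1/70) = 117/70)
B(-63, -3)*(-3) = (117/70)*(-3) = -351/70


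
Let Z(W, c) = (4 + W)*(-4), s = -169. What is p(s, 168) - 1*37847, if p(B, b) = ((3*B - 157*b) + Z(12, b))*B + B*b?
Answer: 4487804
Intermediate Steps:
Z(W, c) = -16 - 4*W
p(B, b) = B*b + B*(-64 - 157*b + 3*B) (p(B, b) = ((3*B - 157*b) + (-16 - 4*12))*B + B*b = ((-157*b + 3*B) + (-16 - 48))*B + B*b = ((-157*b + 3*B) - 64)*B + B*b = (-64 - 157*b + 3*B)*B + B*b = B*(-64 - 157*b + 3*B) + B*b = B*b + B*(-64 - 157*b + 3*B))
p(s, 168) - 1*37847 = -169*(-64 - 156*168 + 3*(-169)) - 1*37847 = -169*(-64 - 26208 - 507) - 37847 = -169*(-26779) - 37847 = 4525651 - 37847 = 4487804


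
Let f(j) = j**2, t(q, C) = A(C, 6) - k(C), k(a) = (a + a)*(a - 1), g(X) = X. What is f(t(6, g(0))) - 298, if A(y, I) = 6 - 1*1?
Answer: -273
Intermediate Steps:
A(y, I) = 5 (A(y, I) = 6 - 1 = 5)
k(a) = 2*a*(-1 + a) (k(a) = (2*a)*(-1 + a) = 2*a*(-1 + a))
t(q, C) = 5 - 2*C*(-1 + C)
f(t(6, g(0))) - 298 = (5 - 2*0*(-1 + 0))**2 - 298 = (5 - 2*0*(-1))**2 - 298 = (5 + 0)**2 - 298 = 5**2 - 298 = 25 - 298 = -273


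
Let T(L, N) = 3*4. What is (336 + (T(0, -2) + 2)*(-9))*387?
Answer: 81270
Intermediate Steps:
T(L, N) = 12
(336 + (T(0, -2) + 2)*(-9))*387 = (336 + (12 + 2)*(-9))*387 = (336 + 14*(-9))*387 = (336 - 126)*387 = 210*387 = 81270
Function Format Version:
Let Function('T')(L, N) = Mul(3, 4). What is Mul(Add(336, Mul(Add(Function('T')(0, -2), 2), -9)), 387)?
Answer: 81270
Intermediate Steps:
Function('T')(L, N) = 12
Mul(Add(336, Mul(Add(Function('T')(0, -2), 2), -9)), 387) = Mul(Add(336, Mul(Add(12, 2), -9)), 387) = Mul(Add(336, Mul(14, -9)), 387) = Mul(Add(336, -126), 387) = Mul(210, 387) = 81270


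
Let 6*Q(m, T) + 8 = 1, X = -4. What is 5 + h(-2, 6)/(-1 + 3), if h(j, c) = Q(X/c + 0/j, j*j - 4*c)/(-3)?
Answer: 187/36 ≈ 5.1944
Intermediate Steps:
Q(m, T) = -7/6 (Q(m, T) = -4/3 + (⅙)*1 = -4/3 + ⅙ = -7/6)
h(j, c) = 7/18 (h(j, c) = -7/6/(-3) = -7/6*(-⅓) = 7/18)
5 + h(-2, 6)/(-1 + 3) = 5 + (7/18)/(-1 + 3) = 5 + (7/18)/2 = 5 + (½)*(7/18) = 5 + 7/36 = 187/36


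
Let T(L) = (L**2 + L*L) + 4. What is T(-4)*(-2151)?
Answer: -77436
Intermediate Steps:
T(L) = 4 + 2*L**2 (T(L) = (L**2 + L**2) + 4 = 2*L**2 + 4 = 4 + 2*L**2)
T(-4)*(-2151) = (4 + 2*(-4)**2)*(-2151) = (4 + 2*16)*(-2151) = (4 + 32)*(-2151) = 36*(-2151) = -77436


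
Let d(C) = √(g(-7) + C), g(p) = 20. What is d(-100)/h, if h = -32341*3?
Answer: -4*I*√5/97023 ≈ -9.2187e-5*I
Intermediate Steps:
h = -97023
d(C) = √(20 + C)
d(-100)/h = √(20 - 100)/(-97023) = √(-80)*(-1/97023) = (4*I*√5)*(-1/97023) = -4*I*√5/97023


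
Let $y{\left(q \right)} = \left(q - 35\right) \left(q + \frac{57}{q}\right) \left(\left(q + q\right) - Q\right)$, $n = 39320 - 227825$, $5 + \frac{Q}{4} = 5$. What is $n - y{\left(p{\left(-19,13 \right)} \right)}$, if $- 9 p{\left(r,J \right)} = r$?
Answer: $- \frac{134473169}{729} \approx -1.8446 \cdot 10^{5}$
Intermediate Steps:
$p{\left(r,J \right)} = - \frac{r}{9}$
$Q = 0$ ($Q = -20 + 4 \cdot 5 = -20 + 20 = 0$)
$n = -188505$
$y{\left(q \right)} = 2 q \left(-35 + q\right) \left(q + \frac{57}{q}\right)$ ($y{\left(q \right)} = \left(q - 35\right) \left(q + \frac{57}{q}\right) \left(\left(q + q\right) - 0\right) = \left(-35 + q\right) \left(q + \frac{57}{q}\right) \left(2 q + 0\right) = \left(-35 + q\right) \left(q + \frac{57}{q}\right) 2 q = 2 q \left(-35 + q\right) \left(q + \frac{57}{q}\right)$)
$n - y{\left(p{\left(-19,13 \right)} \right)} = -188505 - \left(-3990 - 70 \left(\left(- \frac{1}{9}\right) \left(-19\right)\right)^{2} + 2 \left(\left(- \frac{1}{9}\right) \left(-19\right)\right)^{3} + 114 \left(\left(- \frac{1}{9}\right) \left(-19\right)\right)\right) = -188505 - \left(-3990 - 70 \left(\frac{19}{9}\right)^{2} + 2 \left(\frac{19}{9}\right)^{3} + 114 \cdot \frac{19}{9}\right) = -188505 - \left(-3990 - \frac{25270}{81} + 2 \cdot \frac{6859}{729} + \frac{722}{3}\right) = -188505 - \left(-3990 - \frac{25270}{81} + \frac{13718}{729} + \frac{722}{3}\right) = -188505 - - \frac{2946976}{729} = -188505 + \frac{2946976}{729} = - \frac{134473169}{729}$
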